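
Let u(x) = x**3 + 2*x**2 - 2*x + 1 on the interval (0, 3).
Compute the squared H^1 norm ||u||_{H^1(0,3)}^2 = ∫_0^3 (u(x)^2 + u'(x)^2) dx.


||u||_{H^1}^2 = 114333/70

The H^1 norm (squared) on an interval (0, L) is
  ||u||_{H^1}^2 = ∫_0^L u(x)^2 dx + ∫_0^L u'(x)^2 dx.
Compute u'(x) = 3*x**2 + 4*x - 2.
Then u(x)^2 = x**6 + 4*x**5 - 6*x**3 + 8*x**2 - 4*x + 1 and u'(x)^2 = 9*x**4 + 24*x**3 + 4*x**2 - 16*x + 4.
Integrate each monomial from 0 to 3 using ∫_0^3 c·x^n dx = c·3^(n+1)/(n+1):
  ∫_0^3 u(x)^2 dx = ∫_0^3 (x^6 + 4*x^5 - 6*x^3 + 8*x^2 - 4*x + 1) dx. Term by term:
    ∫_0^3 x^6 dx = 2187/7;  ∫_0^3 4*x^5 dx = 486;  ∫_0^3 -6*x^3 dx = -243/2;
    ∫_0^3 8*x^2 dx = 72;  ∫_0^3 -4*x dx = -18;  ∫_0^3 1 dx = 3.
  Sum: 2187/7 + 486 − 243/2 + 72 − 18 + 3 = 10275/14.
  ∫_0^3 u'(x)^2 dx = ∫_0^3 (9*x^4 + 24*x^3 + 4*x^2 - 16*x + 4) dx. Term by term:
    ∫_0^3 9*x^4 dx = 2187/5;  ∫_0^3 24*x^3 dx = 486;  ∫_0^3 4*x^2 dx = 36;
    ∫_0^3 -16*x dx = -72;  ∫_0^3 4 dx = 12.
  Sum: 2187/5 + 486 + 36 − 72 + 12 = 4497/5.
Adding: ||u||_{H^1}^2 = 10275/14 + 4497/5 = 114333/70.


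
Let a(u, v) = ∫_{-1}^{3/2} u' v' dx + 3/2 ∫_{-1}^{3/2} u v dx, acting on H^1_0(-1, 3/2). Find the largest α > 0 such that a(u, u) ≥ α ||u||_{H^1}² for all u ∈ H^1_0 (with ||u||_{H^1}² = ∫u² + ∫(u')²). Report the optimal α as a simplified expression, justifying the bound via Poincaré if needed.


α = 1

Coercivity of a(·,·) on H^1_0(-1, 3/2) means a(u, u) ≥ α ||u||_{H^1}² for every u ∈ H^1_0.
The interval has length L = 5/2, and Poincaré/coercivity depend only on L. Here a(u, u) = ∫(u')² + (3/2)·∫u².
Here c = 3/2 ≥ 1, so a(u,u) = ∫(u')² + c∫u² ≥ ∫(u')² + ∫u² = ||u||_{H^1}², i.e. α = 1 works. No larger α is possible: a(u,u) ≥ α||u||_{H^1}² means (1−α)∫(u')² ≥ (α−c)∫u², and for the modes u_n = sin(nπ(x−x₀)/L) (x₀ the left endpoint) one has ∫u_n²/∫(u_n')² = (L/(nπ))² → 0, so a(u_n,u_n)/||u_n||_{H^1}² → 1. Hence the optimal constant is α = 1.
Therefore α = 1.


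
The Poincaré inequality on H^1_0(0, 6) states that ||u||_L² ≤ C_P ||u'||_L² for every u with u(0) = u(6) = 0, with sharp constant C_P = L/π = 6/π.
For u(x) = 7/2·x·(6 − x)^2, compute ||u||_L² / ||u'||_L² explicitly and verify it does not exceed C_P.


||u||_L² / ||u'||_L² = 3*sqrt(14)/7 < C_P = 6/π.

u(x) = 7/2·x·(6 − x)^2, so u'(x) = 21*(x/2 - 3)*(x - 2).
u(x) = 7/2·x·(6 − x)^2 vanishes at x = 0 and x = 6, so u ∈ H^1_0(0, 6). Differentiate via the product rule and integrate the resulting polynomials term by term.
  ∫_0^6 u² dx = ∫_0^6 (49*x^6/4 - 294*x^5 + 2646*x^4 - 10584*x^3 + 15876*x^2) dx. Term by term:
    ∫_0^6 49*x^6/4 dx = 489888;  ∫_0^6 -294*x^5 dx = -2286144;  ∫_0^6 2646*x^4 dx = 20575296/5;
    ∫_0^6 -10584*x^3 dx = -3429216;  ∫_0^6 15876*x^2 dx = 1143072.
  Sum: 489888 − 2286144 + 20575296/5 − 3429216 + 1143072 = 163296/5.
  ∫_0^6 (u')² dx = ∫_0^6 (441*x^4/4 - 1764*x^3 + 9702*x^2 - 21168*x + 15876) dx. Term by term:
    ∫_0^6 441*x^4/4 dx = 857304/5;  ∫_0^6 -1764*x^3 dx = -571536;  ∫_0^6 9702*x^2 dx = 698544;
    ∫_0^6 -21168*x dx = -381024;  ∫_0^6 15876 dx = 95256.
  Sum: 857304/5 − 571536 + 698544 − 381024 + 95256 = 63504/5.
∫_0^6 u² dx = 163296/5, so ||u||_L² = 108*sqrt(70)/5.
∫_0^6 (u')² dx = 63504/5, so ||u'||_L² = 252*sqrt(5)/5.
Ratio ||u||_L² / ||u'||_L² = 3*sqrt(14)/7.
Sharp Poincaré constant on H^1_0(0, 6) is C_P = L/π = 6/π, achieved by sin(π/6·x).
A polynomial bump cannot attain the sharp Poincaré constant (only the first sine eigenfunction does), so the ratio is strictly less than C_P, consistent with ||u||_L² ≤ C_P ||u'||_L².


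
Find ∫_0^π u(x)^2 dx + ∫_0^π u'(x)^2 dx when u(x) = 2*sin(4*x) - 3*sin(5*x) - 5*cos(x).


||u||_{H^1(0,π)}^2 = -64/3 + 176*π

u'(x) = 5*sin(x) + 8*cos(4*x) - 15*cos(5*x).
Expand u² and (u')² and integrate term by term on (0, π), using: for integers n ≥ 1, ∫_0^π sin²(nx) dx = ∫_0^π cos²(nx) dx = π/2; for n ≠ n', ∫_0^π sin(nx)sin(n'x) dx = ∫_0^π cos(nx)cos(n'x) dx = 0; and by product-to-sum, ∫_0^π sin(nx)cos(n'x) dx = ½∫_0^π [sin((n+n')x) + sin((n−n')x)] dx, which is 0 when n+n' is even and 2n/(n²−n'²) when n+n' is odd (it need not vanish on (0, π)).
  u² squared terms: (-5)²·∫cos(x)² dx = 25·π/2 = 25*π/2;  (-3)²·∫sin(5x)² dx = 9·π/2 = 9*π/2;  (2)²·∫sin(4x)² dx = 4·π/2 = 2*π.
  u² cross terms: 2·(-5)·(-3)·∫cos(x)·sin(5x) dx = 30·(0) = 0;  2·(-5)·(2)·∫cos(x)·sin(4x) dx = -20·(8/15) = -32/3;  2·(-3)·(2)·∫sin(5x)·sin(4x) dx = -12·(0) = 0.
  So ∫_0^π u² dx = 25*π/2 + 9*π/2 + 2*π + 0 − 32/3 + 0 = -32/3 + 19*π.
  (u')² squared terms: (-15)²·∫cos(5x)² dx = 225·π/2 = 225*π/2;  (5)²·∫sin(x)² dx = 25·π/2 = 25*π/2;  (8)²·∫cos(4x)² dx = 64·π/2 = 32*π.
  (u')² cross terms: 2·(-15)·(5)·∫cos(5x)·sin(x) dx = -150·(0) = 0;  2·(-15)·(8)·∫cos(5x)·cos(4x) dx = -240·(0) = 0;  2·(5)·(8)·∫sin(x)·cos(4x) dx = 80·(-2/15) = -32/3.
  So ∫_0^π (u')² dx = 225*π/2 + 25*π/2 + 32*π + 0 + 0 − 32/3 = -32/3 + 157*π.
||u||_{H^1}^2 = (-32/3 + 19*π) + (-32/3 + 157*π) = -64/3 + 176*π.


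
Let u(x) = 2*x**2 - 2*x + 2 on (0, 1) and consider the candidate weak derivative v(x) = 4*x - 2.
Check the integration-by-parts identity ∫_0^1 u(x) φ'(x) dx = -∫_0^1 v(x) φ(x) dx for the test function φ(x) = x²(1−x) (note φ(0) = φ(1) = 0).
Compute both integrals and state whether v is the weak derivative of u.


LHS = -1/30, RHS = -1/30. Yes, v = u' weakly.

u(x) = 2*x**2 - 2*x + 2, classical derivative u'(x) = 4*x - 2.
φ(x) = x²(1−x), so φ'(x) = x*(2 - 3*x).
Note φ(0) = φ(1) = 0, so the boundary term u·φ vanishes.
LHS = ∫_0^1 u(x) φ'(x) dx = ∫_0^1 (-6*x^4 + 10*x^3 - 10*x^2 + 4*x) dx. Term by term:
  ∫_0^1 -6*x^4 dx = -6/5;  ∫_0^1 10*x^3 dx = 5/2;  ∫_0^1 -10*x^2 dx = -10/3;
  ∫_0^1 4*x dx = 2.
Sum: -6/5 + 5/2 − 10/3 + 2 = -1/30.
So LHS = -1/30.
∫_0^1 v(x) φ(x) dx = ∫_0^1 (-4*x^4 + 6*x^3 - 2*x^2) dx. Term by term:
  ∫_0^1 -4*x^4 dx = -4/5;  ∫_0^1 6*x^3 dx = 3/2;  ∫_0^1 -2*x^2 dx = -2/3.
Sum: -4/5 + 3/2 − 2/3 = 1/30.
So RHS = -∫_0^1 v(x) φ(x) dx = -1/30.
LHS = RHS, so the identity holds for this test φ.
Moreover u is smooth here and v(x) = u'(x) = 4*x - 2 pointwise, so the identity holds for every test function. Hence v is the weak derivative of u.


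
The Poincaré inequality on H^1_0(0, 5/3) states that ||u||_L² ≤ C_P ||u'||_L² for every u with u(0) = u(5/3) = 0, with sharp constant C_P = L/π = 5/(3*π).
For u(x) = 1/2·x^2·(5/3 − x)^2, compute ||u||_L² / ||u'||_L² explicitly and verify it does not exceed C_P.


||u||_L² / ||u'||_L² = 5*sqrt(3)/18 < C_P = 5/(3*π).

u(x) = 1/2·x^2·(5/3 − x)^2, so u'(x) = x*(3*x - 5)*(6*x - 5)/9.
u(x) = 1/2·x^2·(5/3 − x)^2 vanishes at x = 0 and x = 5/3, so u ∈ H^1_0(0, 5/3). Differentiate via the product rule and integrate the resulting polynomials term by term.
  ∫_0^5/3 u² dx = ∫_0^5/3 (x^8/4 - 5*x^7/3 + 25*x^6/6 - 125*x^5/27 + 625*x^4/324) dx. Term by term:
    ∫_0^5/3 x^8/4 dx = 1953125/708588;  ∫_0^5/3 -5*x^7/3 dx = -1953125/157464;  ∫_0^5/3 25*x^6/6 dx = 1953125/91854;
    ∫_0^5/3 -125*x^5/27 dx = -1953125/118098;  ∫_0^5/3 625*x^4/324 dx = 390625/78732.
  Sum: 1953125/708588 − 1953125/157464 + 1953125/91854 − 1953125/118098 + 390625/78732 = 390625/9920232.
  ∫_0^5/3 (u')² dx = ∫_0^5/3 (4*x^6 - 20*x^5 + 325*x^4/9 - 250*x^3/9 + 625*x^2/81) dx. Term by term:
    ∫_0^5/3 4*x^6 dx = 312500/15309;  ∫_0^5/3 -20*x^5 dx = -156250/2187;  ∫_0^5/3 325*x^4/9 dx = 203125/2187;
    ∫_0^5/3 -250*x^3/9 dx = -78125/1458;  ∫_0^5/3 625*x^2/81 dx = 78125/6561.
  Sum: 312500/15309 − 156250/2187 + 203125/2187 − 78125/1458 + 78125/6561 = 15625/91854.
∫_0^5/3 u² dx = 390625/9920232, so ||u||_L² = 625*sqrt(42)/20412.
∫_0^5/3 (u')² dx = 15625/91854, so ||u'||_L² = 125*sqrt(14)/1134.
Ratio ||u||_L² / ||u'||_L² = 5*sqrt(3)/18.
Sharp Poincaré constant on H^1_0(0, 5/3) is C_P = L/π = 5/(3*π), achieved by sin(3*π/5·x).
A polynomial bump cannot attain the sharp Poincaré constant (only the first sine eigenfunction does), so the ratio is strictly less than C_P, consistent with ||u||_L² ≤ C_P ||u'||_L².


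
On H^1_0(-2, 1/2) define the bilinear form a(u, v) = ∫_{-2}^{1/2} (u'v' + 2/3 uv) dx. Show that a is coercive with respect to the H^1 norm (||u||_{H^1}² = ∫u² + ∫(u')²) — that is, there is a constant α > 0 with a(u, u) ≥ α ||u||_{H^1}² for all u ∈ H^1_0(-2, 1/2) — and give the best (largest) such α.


α = 2*(25 + 6*π^2)/(3*(25 + 4*π^2))

Coercivity of a(·,·) on H^1_0(-2, 1/2) means a(u, u) ≥ α ||u||_{H^1}² for every u ∈ H^1_0.
The interval has length L = 5/2, and Poincaré/coercivity depend only on L. Here a(u, u) = ∫(u')² + (2/3)·∫u².
Here 0 < c = 2/3 < 1. The condition a(u,u) ≥ α||u||_{H^1}² reads (1−α)∫(u')² ≥ (α−c)∫u². Any admissible α is ≤ 1 (rapidly oscillating u have ∫u²/∫(u')² → 0), and α = 1 would force 0 ≥ (1−c)∫u², impossible since c < 1; so 1−α > 0. By the sharp Poincaré inequality on H^1_0 of an interval of length L, ∫(u')² ≥ (π/L)²∫u² with equality for the first sine mode sin(π(x−x₀)/L) (x₀ the left endpoint), so the inequality holds for all u iff (1−α)(π/L)² ≥ α − c, i.e. α ≤ ((π/L)² + c)/((π/L)² + 1) = (1 + c(L/π)²)/(1 + (L/π)²). With (π/L)² = 4*π^2/25 and c = 2/3, the largest admissible constant is α = ((π/L)² + c)/((π/L)² + 1).
Simplifying, α = 2*(25 + 6*π^2)/(3*(25 + 4*π^2)).


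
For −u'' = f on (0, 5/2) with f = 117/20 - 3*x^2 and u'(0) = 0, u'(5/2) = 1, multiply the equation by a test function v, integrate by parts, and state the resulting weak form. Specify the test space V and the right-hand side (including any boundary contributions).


V = H^1(0, 5/2) (v unrestricted at boundary; u is determined up to an additive constant); weak form: ∫_0^5/2 u'v' dx = ∫_0^5/2 (117/20 - 3*x^2) v dx + v(5/2) for all v ∈ V.

Multiply both sides by a test function v and integrate from 0 to 5/2:
  ∫_0^5/2 −u''(x) v(x) dx = ∫_0^5/2 f(x) v(x) dx.
Integrate the LHS by parts once:
  ∫_0^5/2 −u'' v dx = −[u'(x) v(x)]_0^5/2 + ∫_0^5/2 u'(x) v'(x) dx.
Thus ∫_0^5/2 u'(x) v'(x) dx = ∫_0^5/2 f(x) v(x) dx + [u'(x) v(x)]_0^5/2.
Choose V so that boundary terms are either known or forced to vanish.
u has inhomogeneous Neumann u'(0) = 0, u'(5/2) = 1. [u' v]_0^5/2 = (1)·v(5/2) − (0)·v(0) = v(5/2). Take V = H^1(0, 5/2); boundary term becomes part of RHS.
Weak formulation: find u (satisfying any essential BC) such that ∫_0^5/2 u'(x) v'(x) dx = ∫_0^5/2 f v dx + v(5/2) for all v ∈ V (Neumann data are natural BCs: they enter the RHS as boundary terms).
Substituting f(x) = 117/20 - 3*x^2, the right-hand side is ∫_0^5/2 (117/20 - 3*x^2) v dx + v(5/2).
Compatibility check (pure Neumann): taking v ≡ 1 ∈ V gives 0 = ∫_0^5/2 f dx + (1) − (0), i.e. ∫_0^5/2 f dx must equal u'(0) − u'(5/2) = -1. Indeed ∫_0^5/2 (117/20 - 3*x^2) dx = -1, so the data are compatible. The solution is then unique only up to an additive constant (fix it e.g. by requiring ∫_0^5/2 u dx = 0).


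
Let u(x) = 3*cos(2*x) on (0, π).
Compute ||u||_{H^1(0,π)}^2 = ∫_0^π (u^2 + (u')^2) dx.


||u||_{H^1(0,π)}^2 = 45*π/2

u'(x) = -6*sin(2*x).
Expand u² and (u')² and integrate term by term on (0, π), using: for integers n ≥ 1, ∫_0^π sin²(nx) dx = ∫_0^π cos²(nx) dx = π/2; for n ≠ n', ∫_0^π sin(nx)sin(n'x) dx = ∫_0^π cos(nx)cos(n'x) dx = 0; and by product-to-sum, ∫_0^π sin(nx)cos(n'x) dx = ½∫_0^π [sin((n+n')x) + sin((n−n')x)] dx, which is 0 when n+n' is even and 2n/(n²−n'²) when n+n' is odd (it need not vanish on (0, π)).
  u² squared terms: (3)²·∫cos(2x)² dx = 9·π/2 = 9*π/2.
  So ∫_0^π u² dx = 9*π/2.
  (u')² squared terms: (-6)²·∫sin(2x)² dx = 36·π/2 = 18*π.
  So ∫_0^π (u')² dx = 18*π.
||u||_{H^1}^2 = (9*π/2) + (18*π) = 45*π/2.


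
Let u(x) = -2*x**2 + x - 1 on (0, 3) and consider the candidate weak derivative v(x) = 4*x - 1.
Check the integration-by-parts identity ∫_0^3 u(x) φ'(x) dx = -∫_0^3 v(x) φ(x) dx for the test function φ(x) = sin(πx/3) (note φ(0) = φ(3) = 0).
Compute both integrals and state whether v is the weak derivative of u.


LHS = 30/π, RHS = -30/π. No, v is not the weak derivative of u.

u(x) = -2*x**2 + x - 1, classical derivative u'(x) = 1 - 4*x.
φ(x) = sin(πx/3), so φ'(x) = π*cos(π*x/3)/3.
Note φ(0) = φ(3) = 0, so the boundary term u·φ vanishes.
LHS = ∫_0^3 u(x) φ'(x) dx = ∫_0^3 (-2*π*x^2*cos(π*x/3)/3 + π*x*cos(π*x/3)/3 - π*cos(π*x/3)/3) dx. Term by term:
  ∫_0^3 -π*cos(π*x/3)/3 dx = 0;  ∫_0^3 -2*π*x^2*cos(π*x/3)/3 dx = 36/π;  ∫_0^3 π*x*cos(π*x/3)/3 dx = -6/π.
Sum: 0 + 36/π − 6/π = 30/π.
So LHS = 30/π.
∫_0^3 v(x) φ(x) dx = ∫_0^3 (4*x*sin(π*x/3) - sin(π*x/3)) dx. Term by term:
  ∫_0^3 -sin(π*x/3) dx = -6/π;  ∫_0^3 4*x*sin(π*x/3) dx = 36/π.
Sum: -6/π + 36/π = 30/π.
So RHS = -∫_0^3 v(x) φ(x) dx = -30/π.
LHS − RHS = 60/π ≠ 0, so the identity fails.
(For a valid weak derivative the identity must hold for EVERY test function, in particular this one. The failure shows v is NOT the weak derivative of u.)
Correct weak derivative would be u'(x) = 1 - 4*x.


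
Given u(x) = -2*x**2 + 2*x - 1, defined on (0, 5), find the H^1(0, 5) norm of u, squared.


||u||_{H^1}^2 = 2025

The H^1 norm (squared) on an interval (0, L) is
  ||u||_{H^1}^2 = ∫_0^L u(x)^2 dx + ∫_0^L u'(x)^2 dx.
Compute u'(x) = 2 - 4*x.
Then u(x)^2 = 4*x**4 - 8*x**3 + 8*x**2 - 4*x + 1 and u'(x)^2 = 16*x**2 - 16*x + 4.
Integrate each monomial from 0 to 5 using ∫_0^5 c·x^n dx = c·5^(n+1)/(n+1):
  ∫_0^5 u(x)^2 dx = ∫_0^5 (4*x^4 - 8*x^3 + 8*x^2 - 4*x + 1) dx. Term by term:
    ∫_0^5 4*x^4 dx = 2500;  ∫_0^5 -8*x^3 dx = -1250;  ∫_0^5 8*x^2 dx = 1000/3;
    ∫_0^5 -4*x dx = -50;  ∫_0^5 1 dx = 5.
  Sum: 2500 − 1250 + 1000/3 − 50 + 5 = 4615/3.
  ∫_0^5 u'(x)^2 dx = ∫_0^5 (16*x^2 - 16*x + 4) dx. Term by term:
    ∫_0^5 16*x^2 dx = 2000/3;  ∫_0^5 -16*x dx = -200;  ∫_0^5 4 dx = 20.
  Sum: 2000/3 − 200 + 20 = 1460/3.
Adding: ||u||_{H^1}^2 = 4615/3 + 1460/3 = 2025.


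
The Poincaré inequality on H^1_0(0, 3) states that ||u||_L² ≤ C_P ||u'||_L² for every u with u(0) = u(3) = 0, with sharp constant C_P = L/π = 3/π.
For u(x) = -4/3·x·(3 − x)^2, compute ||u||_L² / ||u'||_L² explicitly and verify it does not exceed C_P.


||u||_L² / ||u'||_L² = 3*sqrt(14)/14 < C_P = 3/π.

u(x) = -4/3·x·(3 − x)^2, so u'(x) = 4*(1 - x)*(x - 3).
u(x) = -4/3·x·(3 − x)^2 vanishes at x = 0 and x = 3, so u ∈ H^1_0(0, 3). Differentiate via the product rule and integrate the resulting polynomials term by term.
  ∫_0^3 u² dx = ∫_0^3 (16*x^6/9 - 64*x^5/3 + 96*x^4 - 192*x^3 + 144*x^2) dx. Term by term:
    ∫_0^3 16*x^6/9 dx = 3888/7;  ∫_0^3 -64*x^5/3 dx = -2592;  ∫_0^3 96*x^4 dx = 23328/5;
    ∫_0^3 -192*x^3 dx = -3888;  ∫_0^3 144*x^2 dx = 1296.
  Sum: 3888/7 − 2592 + 23328/5 − 3888 + 1296 = 1296/35.
  ∫_0^3 (u')² dx = ∫_0^3 (16*x^4 - 128*x^3 + 352*x^2 - 384*x + 144) dx. Term by term:
    ∫_0^3 16*x^4 dx = 3888/5;  ∫_0^3 -128*x^3 dx = -2592;  ∫_0^3 352*x^2 dx = 3168;
    ∫_0^3 -384*x dx = -1728;  ∫_0^3 144 dx = 432.
  Sum: 3888/5 − 2592 + 3168 − 1728 + 432 = 288/5.
∫_0^3 u² dx = 1296/35, so ||u||_L² = 36*sqrt(35)/35.
∫_0^3 (u')² dx = 288/5, so ||u'||_L² = 12*sqrt(10)/5.
Ratio ||u||_L² / ||u'||_L² = 3*sqrt(14)/14.
Sharp Poincaré constant on H^1_0(0, 3) is C_P = L/π = 3/π, achieved by sin(π/3·x).
A polynomial bump cannot attain the sharp Poincaré constant (only the first sine eigenfunction does), so the ratio is strictly less than C_P, consistent with ||u||_L² ≤ C_P ||u'||_L².


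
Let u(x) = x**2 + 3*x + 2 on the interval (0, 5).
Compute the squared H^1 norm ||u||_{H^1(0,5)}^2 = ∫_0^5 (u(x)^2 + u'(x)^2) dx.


||u||_{H^1}^2 = 15815/6

The H^1 norm (squared) on an interval (0, L) is
  ||u||_{H^1}^2 = ∫_0^L u(x)^2 dx + ∫_0^L u'(x)^2 dx.
Compute u'(x) = 2*x + 3.
Then u(x)^2 = x**4 + 6*x**3 + 13*x**2 + 12*x + 4 and u'(x)^2 = 4*x**2 + 12*x + 9.
Integrate each monomial from 0 to 5 using ∫_0^5 c·x^n dx = c·5^(n+1)/(n+1):
  ∫_0^5 u(x)^2 dx = ∫_0^5 (x^4 + 6*x^3 + 13*x^2 + 12*x + 4) dx. Term by term:
    ∫_0^5 x^4 dx = 625;  ∫_0^5 6*x^3 dx = 1875/2;  ∫_0^5 13*x^2 dx = 1625/3;
    ∫_0^5 12*x dx = 150;  ∫_0^5 4 dx = 20.
  Sum: 625 + 1875/2 + 1625/3 + 150 + 20 = 13645/6.
  ∫_0^5 u'(x)^2 dx = ∫_0^5 (4*x^2 + 12*x + 9) dx. Term by term:
    ∫_0^5 4*x^2 dx = 500/3;  ∫_0^5 12*x dx = 150;  ∫_0^5 9 dx = 45.
  Sum: 500/3 + 150 + 45 = 1085/3.
Adding: ||u||_{H^1}^2 = 13645/6 + 1085/3 = 15815/6.


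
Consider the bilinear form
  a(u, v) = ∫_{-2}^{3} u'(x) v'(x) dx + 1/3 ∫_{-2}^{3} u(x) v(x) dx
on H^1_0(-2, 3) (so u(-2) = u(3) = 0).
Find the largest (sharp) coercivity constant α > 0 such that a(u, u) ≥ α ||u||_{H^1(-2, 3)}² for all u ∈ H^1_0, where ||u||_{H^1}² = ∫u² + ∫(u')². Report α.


α = (25/3 + π^2)/(π^2 + 25)

Coercivity of a(·,·) on H^1_0(-2, 3) means a(u, u) ≥ α ||u||_{H^1}² for every u ∈ H^1_0.
The interval has length L = 5, and Poincaré/coercivity depend only on L. Here a(u, u) = ∫(u')² + (1/3)·∫u².
Here 0 < c = 1/3 < 1. The condition a(u,u) ≥ α||u||_{H^1}² reads (1−α)∫(u')² ≥ (α−c)∫u². Any admissible α is ≤ 1 (rapidly oscillating u have ∫u²/∫(u')² → 0), and α = 1 would force 0 ≥ (1−c)∫u², impossible since c < 1; so 1−α > 0. By the sharp Poincaré inequality on H^1_0 of an interval of length L, ∫(u')² ≥ (π/L)²∫u² with equality for the first sine mode sin(π(x−x₀)/L) (x₀ the left endpoint), so the inequality holds for all u iff (1−α)(π/L)² ≥ α − c, i.e. α ≤ ((π/L)² + c)/((π/L)² + 1) = (1 + c(L/π)²)/(1 + (L/π)²). With (π/L)² = π^2/25 and c = 1/3, the largest admissible constant is α = ((π/L)² + c)/((π/L)² + 1).
Simplifying, α = (25/3 + π^2)/(π^2 + 25).


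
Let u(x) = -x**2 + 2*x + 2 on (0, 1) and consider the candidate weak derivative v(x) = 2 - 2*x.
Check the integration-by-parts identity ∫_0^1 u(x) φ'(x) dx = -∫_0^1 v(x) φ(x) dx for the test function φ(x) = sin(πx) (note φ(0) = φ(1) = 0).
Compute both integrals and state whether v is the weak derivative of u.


LHS = -2/π, RHS = -2/π. Yes, v = u' weakly.

u(x) = -x**2 + 2*x + 2, classical derivative u'(x) = 2 - 2*x.
φ(x) = sin(πx), so φ'(x) = π*cos(π*x).
Note φ(0) = φ(1) = 0, so the boundary term u·φ vanishes.
LHS = ∫_0^1 u(x) φ'(x) dx = ∫_0^1 (-π*x^2*cos(π*x) + 2*π*x*cos(π*x) + 2*π*cos(π*x)) dx. Term by term:
  ∫_0^1 2*π*cos(π*x) dx = 0;  ∫_0^1 -π*x^2*cos(π*x) dx = 2/π;  ∫_0^1 2*π*x*cos(π*x) dx = -4/π.
Sum: 0 + 2/π − 4/π = -2/π.
So LHS = -2/π.
∫_0^1 v(x) φ(x) dx = ∫_0^1 (-2*x*sin(π*x) + 2*sin(π*x)) dx. Term by term:
  ∫_0^1 2*sin(π*x) dx = 4/π;  ∫_0^1 -2*x*sin(π*x) dx = -2/π.
Sum: 4/π − 2/π = 2/π.
So RHS = -∫_0^1 v(x) φ(x) dx = -2/π.
LHS = RHS, so the identity holds for this test φ.
Moreover u is smooth here and v(x) = u'(x) = 2 - 2*x pointwise, so the identity holds for every test function. Hence v is the weak derivative of u.


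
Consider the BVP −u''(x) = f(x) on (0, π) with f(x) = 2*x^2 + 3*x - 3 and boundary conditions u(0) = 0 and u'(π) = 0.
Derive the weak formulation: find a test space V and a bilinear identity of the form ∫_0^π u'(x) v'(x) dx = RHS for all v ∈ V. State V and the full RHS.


V = {v ∈ H^1(0, π) : v(0) = 0} (test functions vanish at x = 0 where u is specified); weak form: ∫_0^π u'v' dx = ∫_0^π (2*x^2 + 3*x - 3) v dx for all v ∈ V.

Multiply both sides by a test function v and integrate from 0 to π:
  ∫_0^π −u''(x) v(x) dx = ∫_0^π f(x) v(x) dx.
Integrate the LHS by parts once:
  ∫_0^π −u'' v dx = −[u'(x) v(x)]_0^π + ∫_0^π u'(x) v'(x) dx.
Thus ∫_0^π u'(x) v'(x) dx = ∫_0^π f(x) v(x) dx + [u'(x) v(x)]_0^π.
Choose V so that boundary terms are either known or forced to vanish.
Mixed BC: u(0) = 0 (Dirichlet) and u'(π) = 0 (Neumann). Define V = {v ∈ H^1(0, π) : v(0) = 0}. Then [u' v]_0^π = u'(π)·v(π) − u'(0)·0 = 0.
Weak formulation: find u (satisfying any essential BC) such that ∫_0^π u'(x) v'(x) dx = ∫_0^π f v dx for all v ∈ V (Dirichlet at 0 absorbed into V; the Neumann datum at x = π is zero, so no boundary term remains).
Substituting f(x) = 2*x^2 + 3*x - 3, the right-hand side is ∫_0^π (2*x^2 + 3*x - 3) v dx.


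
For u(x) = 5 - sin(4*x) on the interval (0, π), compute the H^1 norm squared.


||u||_{H^1(0,π)}^2 = 67*π/2

u'(x) = -4*cos(4*x).
Expand u² and (u')² and integrate term by term on (0, π), using: for integers n ≥ 1, ∫_0^π sin²(nx) dx = ∫_0^π cos²(nx) dx = π/2; for n ≠ n', ∫_0^π sin(nx)sin(n'x) dx = ∫_0^π cos(nx)cos(n'x) dx = 0; and by product-to-sum, ∫_0^π sin(nx)cos(n'x) dx = ½∫_0^π [sin((n+n')x) + sin((n−n')x)] dx, which is 0 when n+n' is even and 2n/(n²−n'²) when n+n' is odd (it need not vanish on (0, π)). For the constant mode: ∫_0^π 1 dx = π, ∫_0^π cos(nx) dx = 0, ∫_0^π sin(nx) dx = (1−(−1)^n)/n.
  u² squared terms: (5)²·∫1 dx = 25·π = 25*π;  (-1)²·∫sin(4x)² dx = 1·π/2 = π/2.
  u² cross terms: 2·(5)·(-1)·∫1·sin(4x) dx = -10·(0) = 0.
  So ∫_0^π u² dx = 25*π + π/2 + 0 = 51*π/2.
  (u')² squared terms: (-4)²·∫cos(4x)² dx = 16·π/2 = 8*π.
  So ∫_0^π (u')² dx = 8*π.
||u||_{H^1}^2 = (51*π/2) + (8*π) = 67*π/2.


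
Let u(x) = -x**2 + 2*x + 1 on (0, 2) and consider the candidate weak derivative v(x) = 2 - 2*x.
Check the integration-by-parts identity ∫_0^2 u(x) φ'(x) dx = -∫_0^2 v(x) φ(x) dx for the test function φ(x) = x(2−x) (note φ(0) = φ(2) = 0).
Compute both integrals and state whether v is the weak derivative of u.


LHS = 0, RHS = 0. Yes, v = u' weakly.

u(x) = -x**2 + 2*x + 1, classical derivative u'(x) = 2 - 2*x.
φ(x) = x(2−x), so φ'(x) = 2 - 2*x.
Note φ(0) = φ(2) = 0, so the boundary term u·φ vanishes.
LHS = ∫_0^2 u(x) φ'(x) dx = ∫_0^2 (2*x^3 - 6*x^2 + 2*x + 2) dx. Term by term:
  ∫_0^2 2*x^3 dx = 8;  ∫_0^2 -6*x^2 dx = -16;  ∫_0^2 2*x dx = 4;
  ∫_0^2 2 dx = 4.
Sum: 8 − 16 + 4 + 4 = 0.
So LHS = 0.
∫_0^2 v(x) φ(x) dx = ∫_0^2 (2*x^3 - 6*x^2 + 4*x) dx. Term by term:
  ∫_0^2 2*x^3 dx = 8;  ∫_0^2 -6*x^2 dx = -16;  ∫_0^2 4*x dx = 8.
Sum: 8 − 16 + 8 = 0.
So RHS = -∫_0^2 v(x) φ(x) dx = 0.
LHS = RHS, so the identity holds for this test φ.
Moreover u is smooth here and v(x) = u'(x) = 2 - 2*x pointwise, so the identity holds for every test function. Hence v is the weak derivative of u.


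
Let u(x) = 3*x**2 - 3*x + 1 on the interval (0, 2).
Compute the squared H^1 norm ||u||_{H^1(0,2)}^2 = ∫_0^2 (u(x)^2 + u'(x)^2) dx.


||u||_{H^1}^2 = 288/5

The H^1 norm (squared) on an interval (0, L) is
  ||u||_{H^1}^2 = ∫_0^L u(x)^2 dx + ∫_0^L u'(x)^2 dx.
Compute u'(x) = 6*x - 3.
Then u(x)^2 = 9*x**4 - 18*x**3 + 15*x**2 - 6*x + 1 and u'(x)^2 = 36*x**2 - 36*x + 9.
Integrate each monomial from 0 to 2 using ∫_0^2 c·x^n dx = c·2^(n+1)/(n+1):
  ∫_0^2 u(x)^2 dx = ∫_0^2 (9*x^4 - 18*x^3 + 15*x^2 - 6*x + 1) dx. Term by term:
    ∫_0^2 9*x^4 dx = 288/5;  ∫_0^2 -18*x^3 dx = -72;  ∫_0^2 15*x^2 dx = 40;
    ∫_0^2 -6*x dx = -12;  ∫_0^2 1 dx = 2.
  Sum: 288/5 − 72 + 40 − 12 + 2 = 78/5.
  ∫_0^2 u'(x)^2 dx = ∫_0^2 (36*x^2 - 36*x + 9) dx. Term by term:
    ∫_0^2 36*x^2 dx = 96;  ∫_0^2 -36*x dx = -72;  ∫_0^2 9 dx = 18.
  Sum: 96 − 72 + 18 = 42.
Adding: ||u||_{H^1}^2 = 78/5 + 42 = 288/5.


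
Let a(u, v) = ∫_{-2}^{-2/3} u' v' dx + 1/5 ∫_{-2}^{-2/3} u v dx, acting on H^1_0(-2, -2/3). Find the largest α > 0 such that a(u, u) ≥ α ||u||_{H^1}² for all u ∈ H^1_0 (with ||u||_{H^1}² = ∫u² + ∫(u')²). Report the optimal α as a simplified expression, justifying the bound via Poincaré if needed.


α = (16 + 45*π^2)/(5*(16 + 9*π^2))

Coercivity of a(·,·) on H^1_0(-2, -2/3) means a(u, u) ≥ α ||u||_{H^1}² for every u ∈ H^1_0.
The interval has length L = 4/3, and Poincaré/coercivity depend only on L. Here a(u, u) = ∫(u')² + (1/5)·∫u².
Here 0 < c = 1/5 < 1. The condition a(u,u) ≥ α||u||_{H^1}² reads (1−α)∫(u')² ≥ (α−c)∫u². Any admissible α is ≤ 1 (rapidly oscillating u have ∫u²/∫(u')² → 0), and α = 1 would force 0 ≥ (1−c)∫u², impossible since c < 1; so 1−α > 0. By the sharp Poincaré inequality on H^1_0 of an interval of length L, ∫(u')² ≥ (π/L)²∫u² with equality for the first sine mode sin(π(x−x₀)/L) (x₀ the left endpoint), so the inequality holds for all u iff (1−α)(π/L)² ≥ α − c, i.e. α ≤ ((π/L)² + c)/((π/L)² + 1) = (1 + c(L/π)²)/(1 + (L/π)²). With (π/L)² = 9*π^2/16 and c = 1/5, the largest admissible constant is α = ((π/L)² + c)/((π/L)² + 1).
Simplifying, α = (16 + 45*π^2)/(5*(16 + 9*π^2)).


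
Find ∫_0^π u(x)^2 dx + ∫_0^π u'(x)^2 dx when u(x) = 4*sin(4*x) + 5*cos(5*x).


||u||_{H^1(0,π)}^2 = -8320/9 + 461*π

u'(x) = -25*sin(5*x) + 16*cos(4*x).
Expand u² and (u')² and integrate term by term on (0, π), using: for integers n ≥ 1, ∫_0^π sin²(nx) dx = ∫_0^π cos²(nx) dx = π/2; for n ≠ n', ∫_0^π sin(nx)sin(n'x) dx = ∫_0^π cos(nx)cos(n'x) dx = 0; and by product-to-sum, ∫_0^π sin(nx)cos(n'x) dx = ½∫_0^π [sin((n+n')x) + sin((n−n')x)] dx, which is 0 when n+n' is even and 2n/(n²−n'²) when n+n' is odd (it need not vanish on (0, π)).
  u² squared terms: (4)²·∫sin(4x)² dx = 16·π/2 = 8*π;  (5)²·∫cos(5x)² dx = 25·π/2 = 25*π/2.
  u² cross terms: 2·(4)·(5)·∫sin(4x)·cos(5x) dx = 40·(-8/9) = -320/9.
  So ∫_0^π u² dx = 8*π + 25*π/2 − 320/9 = -320/9 + 41*π/2.
  (u')² squared terms: (-25)²·∫sin(5x)² dx = 625·π/2 = 625*π/2;  (16)²·∫cos(4x)² dx = 256·π/2 = 128*π.
  (u')² cross terms: 2·(-25)·(16)·∫sin(5x)·cos(4x) dx = -800·(10/9) = -8000/9.
  So ∫_0^π (u')² dx = 625*π/2 + 128*π − 8000/9 = -8000/9 + 881*π/2.
||u||_{H^1}^2 = (-320/9 + 41*π/2) + (-8000/9 + 881*π/2) = -8320/9 + 461*π.


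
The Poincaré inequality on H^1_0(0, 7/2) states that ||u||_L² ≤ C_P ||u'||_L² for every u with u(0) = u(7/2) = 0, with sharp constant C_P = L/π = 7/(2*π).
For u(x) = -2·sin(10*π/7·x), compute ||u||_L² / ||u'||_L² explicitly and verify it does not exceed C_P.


||u||_L² / ||u'||_L² = 7/(10*π) < C_P = 7/(2*π).

u(x) = -2·sin(10*π/7·x), so u'(x) = -20*π*cos(10*π*x/7)/7.
Writing u(x) = A·sin(kπx/L) with A = -2 and k = 5, use ∫_0^L sin²(kπx/L) dx = L/2 and ∫_0^L cos²(kπx/L) dx = L/2.
u² = 4·sin²(10*π/7·x) and (u')² = 400*π^2/49·cos²(10*π/7·x), and each of sin², cos² integrates to L/2 = 7/4 over (0, 7/2).
∫_0^7/2 u² dx = 7, so ||u||_L² = sqrt(7).
∫_0^7/2 (u')² dx = 100*π^2/7, so ||u'||_L² = 10*sqrt(7)*π/7.
Ratio ||u||_L² / ||u'||_L² = 7/(10*π).
Sharp Poincaré constant on H^1_0(0, 7/2) is C_P = L/π = 7/(2*π), achieved by sin(2*π/7·x).
This is the k = 5 harmonic; the ratio L/(kπ) is strictly less than C_P = L/π, consistent with the sharp inequality ||u||_L² ≤ C_P ||u'||_L².


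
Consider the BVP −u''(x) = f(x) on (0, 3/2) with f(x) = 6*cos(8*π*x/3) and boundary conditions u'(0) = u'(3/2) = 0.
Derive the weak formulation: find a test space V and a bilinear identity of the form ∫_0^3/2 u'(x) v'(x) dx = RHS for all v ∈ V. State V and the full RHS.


V = H^1(0, 3/2) (no boundary constraint on v; u is determined up to an additive constant); weak form: ∫_0^3/2 u'v' dx = ∫_0^3/2 (6*cos(8*π*x/3)) v dx for all v ∈ V.

Multiply both sides by a test function v and integrate from 0 to 3/2:
  ∫_0^3/2 −u''(x) v(x) dx = ∫_0^3/2 f(x) v(x) dx.
Integrate the LHS by parts once:
  ∫_0^3/2 −u'' v dx = −[u'(x) v(x)]_0^3/2 + ∫_0^3/2 u'(x) v'(x) dx.
Thus ∫_0^3/2 u'(x) v'(x) dx = ∫_0^3/2 f(x) v(x) dx + [u'(x) v(x)]_0^3/2.
Choose V so that boundary terms are either known or forced to vanish.
u has homogeneous Neumann: u'(0) = u'(3/2) = 0. So [u' v]_0^3/2 = 0·v(3/2) − 0·v(0) = 0 for any v; take V = H^1(0, 3/2).
Weak formulation: find u (satisfying any essential BC) such that ∫_0^3/2 u'(x) v'(x) dx = ∫_0^3/2 f v dx for all v ∈ V (homogeneous Neumann, so boundary terms vanish).
Substituting f(x) = 6*cos(8*π*x/3), the right-hand side is ∫_0^3/2 (6*cos(8*π*x/3)) v dx.
Compatibility check (pure Neumann): taking v ≡ 1 ∈ V gives 0 = ∫_0^3/2 f dx + (0) − (0), i.e. ∫_0^3/2 f dx must equal u'(0) − u'(3/2) = 0. Indeed ∫_0^3/2 (6*cos(8*π*x/3)) dx = 0, so the data are compatible. The solution is then unique only up to an additive constant (fix it e.g. by requiring ∫_0^3/2 u dx = 0).


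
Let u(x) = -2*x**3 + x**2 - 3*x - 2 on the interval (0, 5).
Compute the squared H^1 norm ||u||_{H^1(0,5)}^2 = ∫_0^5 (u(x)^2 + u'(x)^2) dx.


||u||_{H^1}^2 = 2660855/42

The H^1 norm (squared) on an interval (0, L) is
  ||u||_{H^1}^2 = ∫_0^L u(x)^2 dx + ∫_0^L u'(x)^2 dx.
Compute u'(x) = -6*x**2 + 2*x - 3.
Then u(x)^2 = 4*x**6 - 4*x**5 + 13*x**4 + 2*x**3 + 5*x**2 + 12*x + 4 and u'(x)^2 = 36*x**4 - 24*x**3 + 40*x**2 - 12*x + 9.
Integrate each monomial from 0 to 5 using ∫_0^5 c·x^n dx = c·5^(n+1)/(n+1):
  ∫_0^5 u(x)^2 dx = ∫_0^5 (4*x^6 - 4*x^5 + 13*x^4 + 2*x^3 + 5*x^2 + 12*x + 4) dx. Term by term:
    ∫_0^5 4*x^6 dx = 312500/7;  ∫_0^5 -4*x^5 dx = -31250/3;  ∫_0^5 13*x^4 dx = 8125;
    ∫_0^5 2*x^3 dx = 625/2;  ∫_0^5 5*x^2 dx = 625/3;  ∫_0^5 12*x dx = 150;
    ∫_0^5 4 dx = 20.
  Sum: 312500/7 − 31250/3 + 8125 + 625/2 + 625/3 + 150 + 20 = 1807765/42.
  ∫_0^5 u'(x)^2 dx = ∫_0^5 (36*x^4 - 24*x^3 + 40*x^2 - 12*x + 9) dx. Term by term:
    ∫_0^5 36*x^4 dx = 22500;  ∫_0^5 -24*x^3 dx = -3750;  ∫_0^5 40*x^2 dx = 5000/3;
    ∫_0^5 -12*x dx = -150;  ∫_0^5 9 dx = 45.
  Sum: 22500 − 3750 + 5000/3 − 150 + 45 = 60935/3.
Adding: ||u||_{H^1}^2 = 1807765/42 + 60935/3 = 2660855/42.


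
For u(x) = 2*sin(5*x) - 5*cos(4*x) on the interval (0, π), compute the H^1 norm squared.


||u||_{H^1(0,π)}^2 = -3400/9 + 529*π/2

u'(x) = 20*sin(4*x) + 10*cos(5*x).
Expand u² and (u')² and integrate term by term on (0, π), using: for integers n ≥ 1, ∫_0^π sin²(nx) dx = ∫_0^π cos²(nx) dx = π/2; for n ≠ n', ∫_0^π sin(nx)sin(n'x) dx = ∫_0^π cos(nx)cos(n'x) dx = 0; and by product-to-sum, ∫_0^π sin(nx)cos(n'x) dx = ½∫_0^π [sin((n+n')x) + sin((n−n')x)] dx, which is 0 when n+n' is even and 2n/(n²−n'²) when n+n' is odd (it need not vanish on (0, π)).
  u² squared terms: (-5)²·∫cos(4x)² dx = 25·π/2 = 25*π/2;  (2)²·∫sin(5x)² dx = 4·π/2 = 2*π.
  u² cross terms: 2·(-5)·(2)·∫cos(4x)·sin(5x) dx = -20·(10/9) = -200/9.
  So ∫_0^π u² dx = 25*π/2 + 2*π − 200/9 = -200/9 + 29*π/2.
  (u')² squared terms: (10)²·∫cos(5x)² dx = 100·π/2 = 50*π;  (20)²·∫sin(4x)² dx = 400·π/2 = 200*π.
  (u')² cross terms: 2·(10)·(20)·∫cos(5x)·sin(4x) dx = 400·(-8/9) = -3200/9.
  So ∫_0^π (u')² dx = 50*π + 200*π − 3200/9 = -3200/9 + 250*π.
||u||_{H^1}^2 = (-200/9 + 29*π/2) + (-3200/9 + 250*π) = -3400/9 + 529*π/2.


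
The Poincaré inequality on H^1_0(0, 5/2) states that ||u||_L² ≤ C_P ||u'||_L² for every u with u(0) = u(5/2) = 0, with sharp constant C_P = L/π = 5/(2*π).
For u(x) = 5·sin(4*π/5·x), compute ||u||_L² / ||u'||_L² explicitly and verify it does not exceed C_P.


||u||_L² / ||u'||_L² = 5/(4*π) < C_P = 5/(2*π).

u(x) = 5·sin(4*π/5·x), so u'(x) = 4*π*cos(4*π*x/5).
Writing u(x) = A·sin(kπx/L) with A = 5 and k = 2, use ∫_0^L sin²(kπx/L) dx = L/2 and ∫_0^L cos²(kπx/L) dx = L/2.
u² = 25·sin²(4*π/5·x) and (u')² = 16*π^2·cos²(4*π/5·x), and each of sin², cos² integrates to L/2 = 5/4 over (0, 5/2).
∫_0^5/2 u² dx = 125/4, so ||u||_L² = 5*sqrt(5)/2.
∫_0^5/2 (u')² dx = 20*π^2, so ||u'||_L² = 2*sqrt(5)*π.
Ratio ||u||_L² / ||u'||_L² = 5/(4*π).
Sharp Poincaré constant on H^1_0(0, 5/2) is C_P = L/π = 5/(2*π), achieved by sin(2*π/5·x).
This is the k = 2 harmonic; the ratio L/(kπ) is strictly less than C_P = L/π, consistent with the sharp inequality ||u||_L² ≤ C_P ||u'||_L².


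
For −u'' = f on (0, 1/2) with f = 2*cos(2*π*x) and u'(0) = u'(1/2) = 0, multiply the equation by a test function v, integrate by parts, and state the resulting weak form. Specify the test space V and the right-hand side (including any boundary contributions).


V = H^1(0, 1/2) (no boundary constraint on v; u is determined up to an additive constant); weak form: ∫_0^1/2 u'v' dx = ∫_0^1/2 (2*cos(2*π*x)) v dx for all v ∈ V.

Multiply both sides by a test function v and integrate from 0 to 1/2:
  ∫_0^1/2 −u''(x) v(x) dx = ∫_0^1/2 f(x) v(x) dx.
Integrate the LHS by parts once:
  ∫_0^1/2 −u'' v dx = −[u'(x) v(x)]_0^1/2 + ∫_0^1/2 u'(x) v'(x) dx.
Thus ∫_0^1/2 u'(x) v'(x) dx = ∫_0^1/2 f(x) v(x) dx + [u'(x) v(x)]_0^1/2.
Choose V so that boundary terms are either known or forced to vanish.
u has homogeneous Neumann: u'(0) = u'(1/2) = 0. So [u' v]_0^1/2 = 0·v(1/2) − 0·v(0) = 0 for any v; take V = H^1(0, 1/2).
Weak formulation: find u (satisfying any essential BC) such that ∫_0^1/2 u'(x) v'(x) dx = ∫_0^1/2 f v dx for all v ∈ V (homogeneous Neumann, so boundary terms vanish).
Substituting f(x) = 2*cos(2*π*x), the right-hand side is ∫_0^1/2 (2*cos(2*π*x)) v dx.
Compatibility check (pure Neumann): taking v ≡ 1 ∈ V gives 0 = ∫_0^1/2 f dx + (0) − (0), i.e. ∫_0^1/2 f dx must equal u'(0) − u'(1/2) = 0. Indeed ∫_0^1/2 (2*cos(2*π*x)) dx = 0, so the data are compatible. The solution is then unique only up to an additive constant (fix it e.g. by requiring ∫_0^1/2 u dx = 0).


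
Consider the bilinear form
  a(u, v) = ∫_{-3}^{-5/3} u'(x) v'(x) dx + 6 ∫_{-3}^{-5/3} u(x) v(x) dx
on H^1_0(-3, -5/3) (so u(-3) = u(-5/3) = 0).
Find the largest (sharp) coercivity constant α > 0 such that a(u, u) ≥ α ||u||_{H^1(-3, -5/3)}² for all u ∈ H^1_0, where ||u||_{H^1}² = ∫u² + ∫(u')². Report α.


α = 1

Coercivity of a(·,·) on H^1_0(-3, -5/3) means a(u, u) ≥ α ||u||_{H^1}² for every u ∈ H^1_0.
The interval has length L = 4/3, and Poincaré/coercivity depend only on L. Here a(u, u) = ∫(u')² + (6)·∫u².
Here c = 6 ≥ 1, so a(u,u) = ∫(u')² + c∫u² ≥ ∫(u')² + ∫u² = ||u||_{H^1}², i.e. α = 1 works. No larger α is possible: a(u,u) ≥ α||u||_{H^1}² means (1−α)∫(u')² ≥ (α−c)∫u², and for the modes u_n = sin(nπ(x−x₀)/L) (x₀ the left endpoint) one has ∫u_n²/∫(u_n')² = (L/(nπ))² → 0, so a(u_n,u_n)/||u_n||_{H^1}² → 1. Hence the optimal constant is α = 1.
Therefore α = 1.


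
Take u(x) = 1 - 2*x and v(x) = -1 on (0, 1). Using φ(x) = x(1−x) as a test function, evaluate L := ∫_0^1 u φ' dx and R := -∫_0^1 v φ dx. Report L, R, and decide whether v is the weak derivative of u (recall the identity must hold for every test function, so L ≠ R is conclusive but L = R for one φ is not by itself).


LHS = 1/3, RHS = 1/6. No, v is not the weak derivative of u.

u(x) = 1 - 2*x, classical derivative u'(x) = -2.
φ(x) = x(1−x), so φ'(x) = 1 - 2*x.
Note φ(0) = φ(1) = 0, so the boundary term u·φ vanishes.
LHS = ∫_0^1 u(x) φ'(x) dx = ∫_0^1 (4*x^2 - 4*x + 1) dx. Term by term:
  ∫_0^1 4*x^2 dx = 4/3;  ∫_0^1 -4*x dx = -2;  ∫_0^1 1 dx = 1.
Sum: 4/3 − 2 + 1 = 1/3.
So LHS = 1/3.
∫_0^1 v(x) φ(x) dx = ∫_0^1 (x^2 - x) dx. Term by term:
  ∫_0^1 x^2 dx = 1/3;  ∫_0^1 -x dx = -1/2.
Sum: 1/3 − 1/2 = -1/6.
So RHS = -∫_0^1 v(x) φ(x) dx = 1/6.
LHS − RHS = 1/6 ≠ 0, so the identity fails.
(For a valid weak derivative the identity must hold for EVERY test function, in particular this one. The failure shows v is NOT the weak derivative of u.)
Correct weak derivative would be u'(x) = -2.


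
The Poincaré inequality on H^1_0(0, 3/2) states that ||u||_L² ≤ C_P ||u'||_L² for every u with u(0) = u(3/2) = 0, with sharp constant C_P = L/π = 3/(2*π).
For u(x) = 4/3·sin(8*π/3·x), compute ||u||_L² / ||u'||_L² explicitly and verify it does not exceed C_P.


||u||_L² / ||u'||_L² = 3/(8*π) < C_P = 3/(2*π).

u(x) = 4/3·sin(8*π/3·x), so u'(x) = 32*π*cos(8*π*x/3)/9.
Writing u(x) = A·sin(kπx/L) with A = 4/3 and k = 4, use ∫_0^L sin²(kπx/L) dx = L/2 and ∫_0^L cos²(kπx/L) dx = L/2.
u² = 16/9·sin²(8*π/3·x) and (u')² = 1024*π^2/81·cos²(8*π/3·x), and each of sin², cos² integrates to L/2 = 3/4 over (0, 3/2).
∫_0^3/2 u² dx = 4/3, so ||u||_L² = 2*sqrt(3)/3.
∫_0^3/2 (u')² dx = 256*π^2/27, so ||u'||_L² = 16*sqrt(3)*π/9.
Ratio ||u||_L² / ||u'||_L² = 3/(8*π).
Sharp Poincaré constant on H^1_0(0, 3/2) is C_P = L/π = 3/(2*π), achieved by sin(2*π/3·x).
This is the k = 4 harmonic; the ratio L/(kπ) is strictly less than C_P = L/π, consistent with the sharp inequality ||u||_L² ≤ C_P ||u'||_L².


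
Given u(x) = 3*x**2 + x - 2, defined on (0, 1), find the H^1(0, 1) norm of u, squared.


||u||_{H^1}^2 = 619/30

The H^1 norm (squared) on an interval (0, L) is
  ||u||_{H^1}^2 = ∫_0^L u(x)^2 dx + ∫_0^L u'(x)^2 dx.
Compute u'(x) = 6*x + 1.
Then u(x)^2 = 9*x**4 + 6*x**3 - 11*x**2 - 4*x + 4 and u'(x)^2 = 36*x**2 + 12*x + 1.
Integrate each monomial from 0 to 1 using ∫_0^1 c·x^n dx = c·1^(n+1)/(n+1):
  ∫_0^1 u(x)^2 dx = ∫_0^1 (9*x^4 + 6*x^3 - 11*x^2 - 4*x + 4) dx. Term by term:
    ∫_0^1 9*x^4 dx = 9/5;  ∫_0^1 6*x^3 dx = 3/2;  ∫_0^1 -11*x^2 dx = -11/3;
    ∫_0^1 -4*x dx = -2;  ∫_0^1 4 dx = 4.
  Sum: 9/5 + 3/2 − 11/3 − 2 + 4 = 49/30.
  ∫_0^1 u'(x)^2 dx = ∫_0^1 (36*x^2 + 12*x + 1) dx. Term by term:
    ∫_0^1 36*x^2 dx = 12;  ∫_0^1 12*x dx = 6;  ∫_0^1 1 dx = 1.
  Sum: 12 + 6 + 1 = 19.
Adding: ||u||_{H^1}^2 = 49/30 + 19 = 619/30.


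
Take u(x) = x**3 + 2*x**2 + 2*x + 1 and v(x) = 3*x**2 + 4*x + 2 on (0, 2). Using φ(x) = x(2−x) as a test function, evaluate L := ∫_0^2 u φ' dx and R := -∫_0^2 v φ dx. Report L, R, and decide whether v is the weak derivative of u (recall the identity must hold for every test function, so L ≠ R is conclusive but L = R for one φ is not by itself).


LHS = -64/5, RHS = -64/5. Yes, v = u' weakly.

u(x) = x**3 + 2*x**2 + 2*x + 1, classical derivative u'(x) = 3*x**2 + 4*x + 2.
φ(x) = x(2−x), so φ'(x) = 2 - 2*x.
Note φ(0) = φ(2) = 0, so the boundary term u·φ vanishes.
LHS = ∫_0^2 u(x) φ'(x) dx = ∫_0^2 (-2*x^4 - 2*x^3 + 2*x + 2) dx. Term by term:
  ∫_0^2 -2*x^4 dx = -64/5;  ∫_0^2 -2*x^3 dx = -8;  ∫_0^2 2*x dx = 4;
  ∫_0^2 2 dx = 4.
Sum: -64/5 − 8 + 4 + 4 = -64/5.
So LHS = -64/5.
∫_0^2 v(x) φ(x) dx = ∫_0^2 (-3*x^4 + 2*x^3 + 6*x^2 + 4*x) dx. Term by term:
  ∫_0^2 -3*x^4 dx = -96/5;  ∫_0^2 2*x^3 dx = 8;  ∫_0^2 6*x^2 dx = 16;
  ∫_0^2 4*x dx = 8.
Sum: -96/5 + 8 + 16 + 8 = 64/5.
So RHS = -∫_0^2 v(x) φ(x) dx = -64/5.
LHS = RHS, so the identity holds for this test φ.
Moreover u is smooth here and v(x) = u'(x) = 3*x**2 + 4*x + 2 pointwise, so the identity holds for every test function. Hence v is the weak derivative of u.


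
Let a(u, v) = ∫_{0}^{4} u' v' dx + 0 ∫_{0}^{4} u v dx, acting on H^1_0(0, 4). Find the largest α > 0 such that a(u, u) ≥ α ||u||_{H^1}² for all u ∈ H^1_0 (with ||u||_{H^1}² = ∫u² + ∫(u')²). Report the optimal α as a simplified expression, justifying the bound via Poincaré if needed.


α = π^2/(π^2 + 16)

Coercivity of a(·,·) on H^1_0(0, 4) means a(u, u) ≥ α ||u||_{H^1}² for every u ∈ H^1_0.
The interval has length L = 4, and Poincaré/coercivity depend only on L. Here a(u, u) = ∫(u')² + (0)·∫u².
Here c = 0, so a(u,u) = ∫(u')² alone. The condition a(u,u) ≥ α||u||_{H^1}² reads (1−α)∫(u')² ≥ (α−c)∫u². Any admissible α is ≤ 1 (rapidly oscillating u have ∫u²/∫(u')² → 0), and α = 1 would force 0 ≥ (1−c)∫u², impossible since c < 1; so 1−α > 0. By the sharp Poincaré inequality on H^1_0 of an interval of length L, ∫(u')² ≥ (π/L)²∫u² with equality for the first sine mode sin(π(x−x₀)/L) (x₀ the left endpoint), so the inequality holds for all u iff (1−α)(π/L)² ≥ α − c, i.e. α ≤ ((π/L)² + c)/((π/L)² + 1) = (1 + c(L/π)²)/(1 + (L/π)²). (Direct route, valid since c ≤ 0: Poincaré gives c∫u² ≥ c(L/π)²∫(u')², so a(u,u) ≥ (1 + c(L/π)²)∫(u')², while ||u||_{H^1}² ≤ (1 + (L/π)²)∫(u')²; dividing yields the same α.) With (π/L)² = π^2/16 and c = 0, the largest admissible constant is α = ((π/L)² + c)/((π/L)² + 1).
Simplifying, α = π^2/(π^2 + 16).
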